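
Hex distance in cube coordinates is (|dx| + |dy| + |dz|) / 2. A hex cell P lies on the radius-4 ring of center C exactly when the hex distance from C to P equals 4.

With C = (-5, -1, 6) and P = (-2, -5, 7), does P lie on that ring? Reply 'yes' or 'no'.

|px - cx| = |-2 - (-5)| = 3
|py - cy| = |-5 - (-1)| = 4
|pz - cz| = |7 - 6| = 1
distance = (3+4+1)/2 = 8/2 = 4
radius = 4; distance == radius -> yes

Answer: yes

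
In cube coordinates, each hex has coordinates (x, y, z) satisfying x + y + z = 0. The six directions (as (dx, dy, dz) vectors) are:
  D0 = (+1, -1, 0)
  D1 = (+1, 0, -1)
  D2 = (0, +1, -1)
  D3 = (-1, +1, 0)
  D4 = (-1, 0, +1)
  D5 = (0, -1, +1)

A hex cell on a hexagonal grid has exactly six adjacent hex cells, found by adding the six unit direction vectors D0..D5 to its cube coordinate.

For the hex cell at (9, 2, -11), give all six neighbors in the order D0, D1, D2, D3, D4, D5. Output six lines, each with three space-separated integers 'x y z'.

Answer: 10 1 -11
10 2 -12
9 3 -12
8 3 -11
8 2 -10
9 1 -10

Derivation:
Center: (9, 2, -11). Add each direction:
  D0: (9, 2, -11) + (1, -1, 0) = (10, 1, -11)
  D1: (9, 2, -11) + (1, 0, -1) = (10, 2, -12)
  D2: (9, 2, -11) + (0, 1, -1) = (9, 3, -12)
  D3: (9, 2, -11) + (-1, 1, 0) = (8, 3, -11)
  D4: (9, 2, -11) + (-1, 0, 1) = (8, 2, -10)
  D5: (9, 2, -11) + (0, -1, 1) = (9, 1, -10)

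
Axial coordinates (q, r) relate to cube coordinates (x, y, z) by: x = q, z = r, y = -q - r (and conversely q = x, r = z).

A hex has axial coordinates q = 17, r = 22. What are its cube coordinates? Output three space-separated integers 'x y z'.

x = q = 17
z = r = 22
y = -x - z = -(17) - (22) = -39

Answer: 17 -39 22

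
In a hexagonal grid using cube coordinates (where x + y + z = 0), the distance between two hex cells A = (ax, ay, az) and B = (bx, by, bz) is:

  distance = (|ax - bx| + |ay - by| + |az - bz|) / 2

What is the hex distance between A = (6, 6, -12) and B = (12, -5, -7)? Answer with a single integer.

Answer: 11

Derivation:
|ax - bx| = |6 - 12| = 6
|ay - by| = |6 - (-5)| = 11
|az - bz| = |-12 - (-7)| = 5
distance = (6 + 11 + 5) / 2 = 22 / 2 = 11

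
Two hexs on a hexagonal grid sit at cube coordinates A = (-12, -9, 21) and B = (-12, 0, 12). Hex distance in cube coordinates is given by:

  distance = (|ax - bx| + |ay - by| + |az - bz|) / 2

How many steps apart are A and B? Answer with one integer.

|ax - bx| = |-12 - (-12)| = 0
|ay - by| = |-9 - 0| = 9
|az - bz| = |21 - 12| = 9
distance = (0 + 9 + 9) / 2 = 18 / 2 = 9

Answer: 9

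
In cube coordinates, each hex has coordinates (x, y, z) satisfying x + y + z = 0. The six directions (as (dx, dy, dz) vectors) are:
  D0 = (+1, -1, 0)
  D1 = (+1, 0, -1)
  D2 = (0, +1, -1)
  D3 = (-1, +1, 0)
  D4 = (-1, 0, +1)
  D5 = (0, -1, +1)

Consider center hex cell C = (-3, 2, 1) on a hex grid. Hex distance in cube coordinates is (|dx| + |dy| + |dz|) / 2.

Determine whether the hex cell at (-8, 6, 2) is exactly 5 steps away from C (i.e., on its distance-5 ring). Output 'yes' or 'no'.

|px - cx| = |-8 - (-3)| = 5
|py - cy| = |6 - 2| = 4
|pz - cz| = |2 - 1| = 1
distance = (5+4+1)/2 = 10/2 = 5
radius = 5; distance == radius -> yes

Answer: yes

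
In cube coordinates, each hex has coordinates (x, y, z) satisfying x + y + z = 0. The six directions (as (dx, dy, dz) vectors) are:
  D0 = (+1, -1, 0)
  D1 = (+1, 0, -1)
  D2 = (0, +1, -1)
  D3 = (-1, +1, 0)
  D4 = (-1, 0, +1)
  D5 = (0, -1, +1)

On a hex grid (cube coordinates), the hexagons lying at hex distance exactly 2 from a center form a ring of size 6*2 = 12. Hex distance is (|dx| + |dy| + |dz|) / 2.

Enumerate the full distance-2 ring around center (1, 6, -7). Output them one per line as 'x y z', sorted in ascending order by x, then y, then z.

Answer: -1 6 -5
-1 7 -6
-1 8 -7
0 5 -5
0 8 -8
1 4 -5
1 8 -9
2 4 -6
2 7 -9
3 4 -7
3 5 -8
3 6 -9

Derivation:
Walk ring at distance 2 from (1, 6, -7):
Start at center + D4*2 = (-1, 6, -5)
  hex 0: (-1, 6, -5)
  hex 1: (0, 5, -5)
  hex 2: (1, 4, -5)
  hex 3: (2, 4, -6)
  hex 4: (3, 4, -7)
  hex 5: (3, 5, -8)
  hex 6: (3, 6, -9)
  hex 7: (2, 7, -9)
  hex 8: (1, 8, -9)
  hex 9: (0, 8, -8)
  hex 10: (-1, 8, -7)
  hex 11: (-1, 7, -6)
Sorted: 12 hexes.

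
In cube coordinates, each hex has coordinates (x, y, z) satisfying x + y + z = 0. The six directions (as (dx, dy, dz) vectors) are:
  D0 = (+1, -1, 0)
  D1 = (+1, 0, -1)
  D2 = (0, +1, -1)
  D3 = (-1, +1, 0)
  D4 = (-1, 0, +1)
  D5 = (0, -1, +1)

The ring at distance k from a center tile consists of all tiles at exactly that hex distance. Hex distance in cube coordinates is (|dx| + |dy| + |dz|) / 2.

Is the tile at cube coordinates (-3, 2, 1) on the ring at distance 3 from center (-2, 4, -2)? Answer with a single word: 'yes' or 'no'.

|px - cx| = |-3 - (-2)| = 1
|py - cy| = |2 - 4| = 2
|pz - cz| = |1 - (-2)| = 3
distance = (1+2+3)/2 = 6/2 = 3
radius = 3; distance == radius -> yes

Answer: yes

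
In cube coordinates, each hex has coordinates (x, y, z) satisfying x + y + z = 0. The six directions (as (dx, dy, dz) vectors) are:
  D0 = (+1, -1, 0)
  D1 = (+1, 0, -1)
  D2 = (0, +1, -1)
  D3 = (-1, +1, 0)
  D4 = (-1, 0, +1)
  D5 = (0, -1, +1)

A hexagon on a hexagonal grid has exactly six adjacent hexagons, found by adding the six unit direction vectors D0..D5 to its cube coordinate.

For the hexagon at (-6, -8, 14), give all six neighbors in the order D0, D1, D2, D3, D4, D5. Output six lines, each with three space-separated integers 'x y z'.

Center: (-6, -8, 14). Add each direction:
  D0: (-6, -8, 14) + (1, -1, 0) = (-5, -9, 14)
  D1: (-6, -8, 14) + (1, 0, -1) = (-5, -8, 13)
  D2: (-6, -8, 14) + (0, 1, -1) = (-6, -7, 13)
  D3: (-6, -8, 14) + (-1, 1, 0) = (-7, -7, 14)
  D4: (-6, -8, 14) + (-1, 0, 1) = (-7, -8, 15)
  D5: (-6, -8, 14) + (0, -1, 1) = (-6, -9, 15)

Answer: -5 -9 14
-5 -8 13
-6 -7 13
-7 -7 14
-7 -8 15
-6 -9 15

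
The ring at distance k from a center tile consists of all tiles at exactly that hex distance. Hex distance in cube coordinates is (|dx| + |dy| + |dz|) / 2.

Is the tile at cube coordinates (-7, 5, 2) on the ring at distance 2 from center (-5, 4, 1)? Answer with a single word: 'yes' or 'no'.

|px - cx| = |-7 - (-5)| = 2
|py - cy| = |5 - 4| = 1
|pz - cz| = |2 - 1| = 1
distance = (2+1+1)/2 = 4/2 = 2
radius = 2; distance == radius -> yes

Answer: yes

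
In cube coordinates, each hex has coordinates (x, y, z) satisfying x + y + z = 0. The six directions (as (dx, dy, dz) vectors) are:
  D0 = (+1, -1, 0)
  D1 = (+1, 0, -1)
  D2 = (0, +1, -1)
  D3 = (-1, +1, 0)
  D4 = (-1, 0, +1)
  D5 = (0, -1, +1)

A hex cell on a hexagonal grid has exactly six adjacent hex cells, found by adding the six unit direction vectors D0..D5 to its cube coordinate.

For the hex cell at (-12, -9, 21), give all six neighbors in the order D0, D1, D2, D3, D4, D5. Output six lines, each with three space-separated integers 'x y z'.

Answer: -11 -10 21
-11 -9 20
-12 -8 20
-13 -8 21
-13 -9 22
-12 -10 22

Derivation:
Center: (-12, -9, 21). Add each direction:
  D0: (-12, -9, 21) + (1, -1, 0) = (-11, -10, 21)
  D1: (-12, -9, 21) + (1, 0, -1) = (-11, -9, 20)
  D2: (-12, -9, 21) + (0, 1, -1) = (-12, -8, 20)
  D3: (-12, -9, 21) + (-1, 1, 0) = (-13, -8, 21)
  D4: (-12, -9, 21) + (-1, 0, 1) = (-13, -9, 22)
  D5: (-12, -9, 21) + (0, -1, 1) = (-12, -10, 22)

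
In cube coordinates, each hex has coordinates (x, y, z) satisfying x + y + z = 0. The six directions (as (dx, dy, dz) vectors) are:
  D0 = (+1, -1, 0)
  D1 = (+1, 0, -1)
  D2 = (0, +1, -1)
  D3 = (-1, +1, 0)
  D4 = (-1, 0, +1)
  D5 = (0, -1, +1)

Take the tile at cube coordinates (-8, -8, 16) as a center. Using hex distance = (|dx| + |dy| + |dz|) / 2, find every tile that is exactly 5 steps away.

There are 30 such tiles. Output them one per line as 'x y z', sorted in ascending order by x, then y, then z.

Walk ring at distance 5 from (-8, -8, 16):
Start at center + D4*5 = (-13, -8, 21)
  hex 0: (-13, -8, 21)
  hex 1: (-12, -9, 21)
  hex 2: (-11, -10, 21)
  hex 3: (-10, -11, 21)
  hex 4: (-9, -12, 21)
  hex 5: (-8, -13, 21)
  hex 6: (-7, -13, 20)
  hex 7: (-6, -13, 19)
  hex 8: (-5, -13, 18)
  hex 9: (-4, -13, 17)
  hex 10: (-3, -13, 16)
  hex 11: (-3, -12, 15)
  hex 12: (-3, -11, 14)
  hex 13: (-3, -10, 13)
  hex 14: (-3, -9, 12)
  hex 15: (-3, -8, 11)
  hex 16: (-4, -7, 11)
  hex 17: (-5, -6, 11)
  hex 18: (-6, -5, 11)
  hex 19: (-7, -4, 11)
  hex 20: (-8, -3, 11)
  hex 21: (-9, -3, 12)
  hex 22: (-10, -3, 13)
  hex 23: (-11, -3, 14)
  hex 24: (-12, -3, 15)
  hex 25: (-13, -3, 16)
  hex 26: (-13, -4, 17)
  hex 27: (-13, -5, 18)
  hex 28: (-13, -6, 19)
  hex 29: (-13, -7, 20)
Sorted: 30 hexes.

Answer: -13 -8 21
-13 -7 20
-13 -6 19
-13 -5 18
-13 -4 17
-13 -3 16
-12 -9 21
-12 -3 15
-11 -10 21
-11 -3 14
-10 -11 21
-10 -3 13
-9 -12 21
-9 -3 12
-8 -13 21
-8 -3 11
-7 -13 20
-7 -4 11
-6 -13 19
-6 -5 11
-5 -13 18
-5 -6 11
-4 -13 17
-4 -7 11
-3 -13 16
-3 -12 15
-3 -11 14
-3 -10 13
-3 -9 12
-3 -8 11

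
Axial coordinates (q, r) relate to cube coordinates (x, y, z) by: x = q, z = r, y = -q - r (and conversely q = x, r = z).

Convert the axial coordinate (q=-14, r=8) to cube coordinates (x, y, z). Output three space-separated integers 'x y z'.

Answer: -14 6 8

Derivation:
x = q = -14
z = r = 8
y = -x - z = -(-14) - (8) = 6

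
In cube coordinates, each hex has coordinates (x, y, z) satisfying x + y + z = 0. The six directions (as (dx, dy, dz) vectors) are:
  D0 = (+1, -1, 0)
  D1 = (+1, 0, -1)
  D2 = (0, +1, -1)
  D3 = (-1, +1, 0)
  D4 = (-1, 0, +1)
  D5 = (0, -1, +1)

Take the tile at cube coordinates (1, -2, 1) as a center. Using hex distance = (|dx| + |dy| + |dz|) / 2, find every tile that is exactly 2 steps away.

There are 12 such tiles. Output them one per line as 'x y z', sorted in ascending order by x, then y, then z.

Walk ring at distance 2 from (1, -2, 1):
Start at center + D4*2 = (-1, -2, 3)
  hex 0: (-1, -2, 3)
  hex 1: (0, -3, 3)
  hex 2: (1, -4, 3)
  hex 3: (2, -4, 2)
  hex 4: (3, -4, 1)
  hex 5: (3, -3, 0)
  hex 6: (3, -2, -1)
  hex 7: (2, -1, -1)
  hex 8: (1, 0, -1)
  hex 9: (0, 0, 0)
  hex 10: (-1, 0, 1)
  hex 11: (-1, -1, 2)
Sorted: 12 hexes.

Answer: -1 -2 3
-1 -1 2
-1 0 1
0 -3 3
0 0 0
1 -4 3
1 0 -1
2 -4 2
2 -1 -1
3 -4 1
3 -3 0
3 -2 -1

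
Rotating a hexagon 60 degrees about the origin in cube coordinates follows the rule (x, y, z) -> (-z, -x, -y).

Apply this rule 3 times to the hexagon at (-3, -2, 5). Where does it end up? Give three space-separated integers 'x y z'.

Answer: 3 2 -5

Derivation:
Start: (-3, -2, 5)
Step 1: (-3, -2, 5) -> (-(5), -(-3), -(-2)) = (-5, 3, 2)
Step 2: (-5, 3, 2) -> (-(2), -(-5), -(3)) = (-2, 5, -3)
Step 3: (-2, 5, -3) -> (-(-3), -(-2), -(5)) = (3, 2, -5)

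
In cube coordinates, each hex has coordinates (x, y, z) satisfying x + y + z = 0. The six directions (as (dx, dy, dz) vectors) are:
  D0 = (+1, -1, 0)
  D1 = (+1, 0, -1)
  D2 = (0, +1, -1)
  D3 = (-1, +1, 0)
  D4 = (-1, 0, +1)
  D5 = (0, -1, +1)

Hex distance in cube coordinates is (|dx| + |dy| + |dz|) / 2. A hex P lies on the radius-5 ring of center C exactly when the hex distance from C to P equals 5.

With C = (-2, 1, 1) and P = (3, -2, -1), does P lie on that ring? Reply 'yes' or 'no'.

|px - cx| = |3 - (-2)| = 5
|py - cy| = |-2 - 1| = 3
|pz - cz| = |-1 - 1| = 2
distance = (5+3+2)/2 = 10/2 = 5
radius = 5; distance == radius -> yes

Answer: yes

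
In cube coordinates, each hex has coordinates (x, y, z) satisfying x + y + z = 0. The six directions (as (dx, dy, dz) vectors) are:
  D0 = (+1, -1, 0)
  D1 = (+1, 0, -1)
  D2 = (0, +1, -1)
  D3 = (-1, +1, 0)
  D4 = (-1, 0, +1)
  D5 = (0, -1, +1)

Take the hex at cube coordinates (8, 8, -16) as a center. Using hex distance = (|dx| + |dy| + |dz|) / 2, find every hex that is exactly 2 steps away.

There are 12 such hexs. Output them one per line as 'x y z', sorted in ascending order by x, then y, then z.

Answer: 6 8 -14
6 9 -15
6 10 -16
7 7 -14
7 10 -17
8 6 -14
8 10 -18
9 6 -15
9 9 -18
10 6 -16
10 7 -17
10 8 -18

Derivation:
Walk ring at distance 2 from (8, 8, -16):
Start at center + D4*2 = (6, 8, -14)
  hex 0: (6, 8, -14)
  hex 1: (7, 7, -14)
  hex 2: (8, 6, -14)
  hex 3: (9, 6, -15)
  hex 4: (10, 6, -16)
  hex 5: (10, 7, -17)
  hex 6: (10, 8, -18)
  hex 7: (9, 9, -18)
  hex 8: (8, 10, -18)
  hex 9: (7, 10, -17)
  hex 10: (6, 10, -16)
  hex 11: (6, 9, -15)
Sorted: 12 hexes.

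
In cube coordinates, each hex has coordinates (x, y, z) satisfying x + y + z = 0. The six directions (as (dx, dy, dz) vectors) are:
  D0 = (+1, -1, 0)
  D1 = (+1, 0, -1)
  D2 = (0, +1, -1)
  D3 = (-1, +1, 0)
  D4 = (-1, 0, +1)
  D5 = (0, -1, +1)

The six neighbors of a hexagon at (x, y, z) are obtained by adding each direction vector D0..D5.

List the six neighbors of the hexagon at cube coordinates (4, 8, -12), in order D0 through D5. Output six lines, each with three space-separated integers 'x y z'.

Center: (4, 8, -12). Add each direction:
  D0: (4, 8, -12) + (1, -1, 0) = (5, 7, -12)
  D1: (4, 8, -12) + (1, 0, -1) = (5, 8, -13)
  D2: (4, 8, -12) + (0, 1, -1) = (4, 9, -13)
  D3: (4, 8, -12) + (-1, 1, 0) = (3, 9, -12)
  D4: (4, 8, -12) + (-1, 0, 1) = (3, 8, -11)
  D5: (4, 8, -12) + (0, -1, 1) = (4, 7, -11)

Answer: 5 7 -12
5 8 -13
4 9 -13
3 9 -12
3 8 -11
4 7 -11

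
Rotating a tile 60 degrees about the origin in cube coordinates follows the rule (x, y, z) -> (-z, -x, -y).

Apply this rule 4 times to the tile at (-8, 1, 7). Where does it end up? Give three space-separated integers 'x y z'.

Start: (-8, 1, 7)
Step 1: (-8, 1, 7) -> (-(7), -(-8), -(1)) = (-7, 8, -1)
Step 2: (-7, 8, -1) -> (-(-1), -(-7), -(8)) = (1, 7, -8)
Step 3: (1, 7, -8) -> (-(-8), -(1), -(7)) = (8, -1, -7)
Step 4: (8, -1, -7) -> (-(-7), -(8), -(-1)) = (7, -8, 1)

Answer: 7 -8 1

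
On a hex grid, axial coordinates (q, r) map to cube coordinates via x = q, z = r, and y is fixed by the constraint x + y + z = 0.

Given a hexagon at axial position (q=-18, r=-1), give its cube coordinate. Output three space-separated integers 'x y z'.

x = q = -18
z = r = -1
y = -x - z = -(-18) - (-1) = 19

Answer: -18 19 -1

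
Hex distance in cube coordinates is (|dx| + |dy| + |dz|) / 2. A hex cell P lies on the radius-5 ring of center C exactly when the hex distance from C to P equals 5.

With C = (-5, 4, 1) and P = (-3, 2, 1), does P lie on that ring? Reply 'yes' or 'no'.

Answer: no

Derivation:
|px - cx| = |-3 - (-5)| = 2
|py - cy| = |2 - 4| = 2
|pz - cz| = |1 - 1| = 0
distance = (2+2+0)/2 = 4/2 = 2
radius = 5; distance != radius -> no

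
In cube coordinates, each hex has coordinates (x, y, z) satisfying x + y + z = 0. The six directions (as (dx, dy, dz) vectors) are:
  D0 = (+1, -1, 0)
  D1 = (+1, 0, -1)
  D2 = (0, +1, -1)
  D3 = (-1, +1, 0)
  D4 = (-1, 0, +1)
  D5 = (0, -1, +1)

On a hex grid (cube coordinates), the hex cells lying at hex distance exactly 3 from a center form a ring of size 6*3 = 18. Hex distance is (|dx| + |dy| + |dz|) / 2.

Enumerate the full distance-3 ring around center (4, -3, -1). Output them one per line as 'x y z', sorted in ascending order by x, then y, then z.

Walk ring at distance 3 from (4, -3, -1):
Start at center + D4*3 = (1, -3, 2)
  hex 0: (1, -3, 2)
  hex 1: (2, -4, 2)
  hex 2: (3, -5, 2)
  hex 3: (4, -6, 2)
  hex 4: (5, -6, 1)
  hex 5: (6, -6, 0)
  hex 6: (7, -6, -1)
  hex 7: (7, -5, -2)
  hex 8: (7, -4, -3)
  hex 9: (7, -3, -4)
  hex 10: (6, -2, -4)
  hex 11: (5, -1, -4)
  hex 12: (4, 0, -4)
  hex 13: (3, 0, -3)
  hex 14: (2, 0, -2)
  hex 15: (1, 0, -1)
  hex 16: (1, -1, 0)
  hex 17: (1, -2, 1)
Sorted: 18 hexes.

Answer: 1 -3 2
1 -2 1
1 -1 0
1 0 -1
2 -4 2
2 0 -2
3 -5 2
3 0 -3
4 -6 2
4 0 -4
5 -6 1
5 -1 -4
6 -6 0
6 -2 -4
7 -6 -1
7 -5 -2
7 -4 -3
7 -3 -4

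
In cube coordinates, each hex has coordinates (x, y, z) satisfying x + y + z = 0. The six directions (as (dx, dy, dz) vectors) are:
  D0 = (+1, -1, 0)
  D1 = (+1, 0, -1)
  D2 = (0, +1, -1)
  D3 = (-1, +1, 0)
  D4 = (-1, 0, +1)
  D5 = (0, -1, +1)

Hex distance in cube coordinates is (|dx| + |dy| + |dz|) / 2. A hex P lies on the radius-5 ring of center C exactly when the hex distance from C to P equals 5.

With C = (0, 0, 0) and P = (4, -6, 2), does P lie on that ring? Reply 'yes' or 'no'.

Answer: no

Derivation:
|px - cx| = |4 - 0| = 4
|py - cy| = |-6 - 0| = 6
|pz - cz| = |2 - 0| = 2
distance = (4+6+2)/2 = 12/2 = 6
radius = 5; distance != radius -> no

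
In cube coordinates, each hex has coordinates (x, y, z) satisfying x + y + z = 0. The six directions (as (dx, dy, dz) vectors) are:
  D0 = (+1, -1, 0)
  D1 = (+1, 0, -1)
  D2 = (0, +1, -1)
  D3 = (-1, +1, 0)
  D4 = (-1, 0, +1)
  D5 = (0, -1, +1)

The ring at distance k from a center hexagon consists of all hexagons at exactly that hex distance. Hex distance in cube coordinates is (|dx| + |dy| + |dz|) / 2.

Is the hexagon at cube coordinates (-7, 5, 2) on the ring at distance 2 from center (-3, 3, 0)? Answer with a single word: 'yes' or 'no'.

Answer: no

Derivation:
|px - cx| = |-7 - (-3)| = 4
|py - cy| = |5 - 3| = 2
|pz - cz| = |2 - 0| = 2
distance = (4+2+2)/2 = 8/2 = 4
radius = 2; distance != radius -> no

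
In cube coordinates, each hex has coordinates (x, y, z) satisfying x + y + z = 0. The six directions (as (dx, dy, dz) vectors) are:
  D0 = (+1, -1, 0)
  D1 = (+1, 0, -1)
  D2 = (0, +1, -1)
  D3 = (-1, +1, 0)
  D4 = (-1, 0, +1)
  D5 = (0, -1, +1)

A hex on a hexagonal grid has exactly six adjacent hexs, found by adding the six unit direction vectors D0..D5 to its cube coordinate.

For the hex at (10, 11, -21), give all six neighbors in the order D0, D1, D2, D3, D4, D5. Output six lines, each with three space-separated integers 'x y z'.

Answer: 11 10 -21
11 11 -22
10 12 -22
9 12 -21
9 11 -20
10 10 -20

Derivation:
Center: (10, 11, -21). Add each direction:
  D0: (10, 11, -21) + (1, -1, 0) = (11, 10, -21)
  D1: (10, 11, -21) + (1, 0, -1) = (11, 11, -22)
  D2: (10, 11, -21) + (0, 1, -1) = (10, 12, -22)
  D3: (10, 11, -21) + (-1, 1, 0) = (9, 12, -21)
  D4: (10, 11, -21) + (-1, 0, 1) = (9, 11, -20)
  D5: (10, 11, -21) + (0, -1, 1) = (10, 10, -20)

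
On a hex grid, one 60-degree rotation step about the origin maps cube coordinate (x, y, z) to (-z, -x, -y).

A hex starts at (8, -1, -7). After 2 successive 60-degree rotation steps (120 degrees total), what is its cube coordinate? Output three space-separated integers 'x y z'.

Answer: -1 -7 8

Derivation:
Start: (8, -1, -7)
Step 1: (8, -1, -7) -> (-(-7), -(8), -(-1)) = (7, -8, 1)
Step 2: (7, -8, 1) -> (-(1), -(7), -(-8)) = (-1, -7, 8)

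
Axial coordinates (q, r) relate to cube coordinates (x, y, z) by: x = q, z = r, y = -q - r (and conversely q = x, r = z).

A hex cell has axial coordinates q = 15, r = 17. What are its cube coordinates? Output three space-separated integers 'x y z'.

Answer: 15 -32 17

Derivation:
x = q = 15
z = r = 17
y = -x - z = -(15) - (17) = -32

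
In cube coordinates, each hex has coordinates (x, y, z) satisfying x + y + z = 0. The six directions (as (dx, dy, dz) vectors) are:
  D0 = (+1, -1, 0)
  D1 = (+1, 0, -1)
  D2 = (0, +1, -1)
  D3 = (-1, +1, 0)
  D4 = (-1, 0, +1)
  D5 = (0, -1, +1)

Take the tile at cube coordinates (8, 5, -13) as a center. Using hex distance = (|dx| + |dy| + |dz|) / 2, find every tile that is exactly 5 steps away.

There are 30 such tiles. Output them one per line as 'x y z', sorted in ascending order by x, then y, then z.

Answer: 3 5 -8
3 6 -9
3 7 -10
3 8 -11
3 9 -12
3 10 -13
4 4 -8
4 10 -14
5 3 -8
5 10 -15
6 2 -8
6 10 -16
7 1 -8
7 10 -17
8 0 -8
8 10 -18
9 0 -9
9 9 -18
10 0 -10
10 8 -18
11 0 -11
11 7 -18
12 0 -12
12 6 -18
13 0 -13
13 1 -14
13 2 -15
13 3 -16
13 4 -17
13 5 -18

Derivation:
Walk ring at distance 5 from (8, 5, -13):
Start at center + D4*5 = (3, 5, -8)
  hex 0: (3, 5, -8)
  hex 1: (4, 4, -8)
  hex 2: (5, 3, -8)
  hex 3: (6, 2, -8)
  hex 4: (7, 1, -8)
  hex 5: (8, 0, -8)
  hex 6: (9, 0, -9)
  hex 7: (10, 0, -10)
  hex 8: (11, 0, -11)
  hex 9: (12, 0, -12)
  hex 10: (13, 0, -13)
  hex 11: (13, 1, -14)
  hex 12: (13, 2, -15)
  hex 13: (13, 3, -16)
  hex 14: (13, 4, -17)
  hex 15: (13, 5, -18)
  hex 16: (12, 6, -18)
  hex 17: (11, 7, -18)
  hex 18: (10, 8, -18)
  hex 19: (9, 9, -18)
  hex 20: (8, 10, -18)
  hex 21: (7, 10, -17)
  hex 22: (6, 10, -16)
  hex 23: (5, 10, -15)
  hex 24: (4, 10, -14)
  hex 25: (3, 10, -13)
  hex 26: (3, 9, -12)
  hex 27: (3, 8, -11)
  hex 28: (3, 7, -10)
  hex 29: (3, 6, -9)
Sorted: 30 hexes.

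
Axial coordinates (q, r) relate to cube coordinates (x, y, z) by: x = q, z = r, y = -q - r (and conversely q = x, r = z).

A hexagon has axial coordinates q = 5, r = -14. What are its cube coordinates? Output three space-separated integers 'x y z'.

x = q = 5
z = r = -14
y = -x - z = -(5) - (-14) = 9

Answer: 5 9 -14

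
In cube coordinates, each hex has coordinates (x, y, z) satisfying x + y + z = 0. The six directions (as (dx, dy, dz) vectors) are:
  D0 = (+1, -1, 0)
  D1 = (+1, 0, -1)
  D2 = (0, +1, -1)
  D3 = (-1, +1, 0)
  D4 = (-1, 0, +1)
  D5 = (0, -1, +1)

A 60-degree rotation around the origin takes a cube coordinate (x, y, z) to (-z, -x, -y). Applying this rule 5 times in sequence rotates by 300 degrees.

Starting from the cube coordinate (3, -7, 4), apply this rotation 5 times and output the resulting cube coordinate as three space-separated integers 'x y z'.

Answer: 7 -4 -3

Derivation:
Start: (3, -7, 4)
Step 1: (3, -7, 4) -> (-(4), -(3), -(-7)) = (-4, -3, 7)
Step 2: (-4, -3, 7) -> (-(7), -(-4), -(-3)) = (-7, 4, 3)
Step 3: (-7, 4, 3) -> (-(3), -(-7), -(4)) = (-3, 7, -4)
Step 4: (-3, 7, -4) -> (-(-4), -(-3), -(7)) = (4, 3, -7)
Step 5: (4, 3, -7) -> (-(-7), -(4), -(3)) = (7, -4, -3)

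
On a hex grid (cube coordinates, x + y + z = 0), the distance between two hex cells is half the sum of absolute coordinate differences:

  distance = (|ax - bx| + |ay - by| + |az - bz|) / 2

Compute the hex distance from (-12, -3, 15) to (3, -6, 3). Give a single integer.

Answer: 15

Derivation:
|ax - bx| = |-12 - 3| = 15
|ay - by| = |-3 - (-6)| = 3
|az - bz| = |15 - 3| = 12
distance = (15 + 3 + 12) / 2 = 30 / 2 = 15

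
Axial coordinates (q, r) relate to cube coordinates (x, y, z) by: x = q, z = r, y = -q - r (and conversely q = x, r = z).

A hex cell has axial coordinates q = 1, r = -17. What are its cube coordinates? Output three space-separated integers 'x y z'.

x = q = 1
z = r = -17
y = -x - z = -(1) - (-17) = 16

Answer: 1 16 -17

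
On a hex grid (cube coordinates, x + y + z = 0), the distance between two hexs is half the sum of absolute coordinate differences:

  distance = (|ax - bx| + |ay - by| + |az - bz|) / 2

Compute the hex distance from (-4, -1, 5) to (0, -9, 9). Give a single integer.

Answer: 8

Derivation:
|ax - bx| = |-4 - 0| = 4
|ay - by| = |-1 - (-9)| = 8
|az - bz| = |5 - 9| = 4
distance = (4 + 8 + 4) / 2 = 16 / 2 = 8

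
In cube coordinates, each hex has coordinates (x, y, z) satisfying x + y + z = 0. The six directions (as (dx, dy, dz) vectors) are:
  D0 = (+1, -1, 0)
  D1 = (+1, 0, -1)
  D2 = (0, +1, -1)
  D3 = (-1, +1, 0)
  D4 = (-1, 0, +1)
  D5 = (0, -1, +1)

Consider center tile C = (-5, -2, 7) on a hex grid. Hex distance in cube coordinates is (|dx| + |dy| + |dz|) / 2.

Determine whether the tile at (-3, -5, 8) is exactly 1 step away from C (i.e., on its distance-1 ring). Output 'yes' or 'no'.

Answer: no

Derivation:
|px - cx| = |-3 - (-5)| = 2
|py - cy| = |-5 - (-2)| = 3
|pz - cz| = |8 - 7| = 1
distance = (2+3+1)/2 = 6/2 = 3
radius = 1; distance != radius -> no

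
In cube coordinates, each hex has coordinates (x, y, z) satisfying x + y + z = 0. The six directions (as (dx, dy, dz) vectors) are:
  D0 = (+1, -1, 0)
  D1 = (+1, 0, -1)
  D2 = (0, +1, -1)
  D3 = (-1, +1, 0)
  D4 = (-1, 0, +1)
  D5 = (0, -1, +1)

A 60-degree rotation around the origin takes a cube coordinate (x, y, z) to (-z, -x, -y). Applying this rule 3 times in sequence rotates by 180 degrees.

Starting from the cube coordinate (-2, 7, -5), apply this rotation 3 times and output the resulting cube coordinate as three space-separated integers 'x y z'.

Start: (-2, 7, -5)
Step 1: (-2, 7, -5) -> (-(-5), -(-2), -(7)) = (5, 2, -7)
Step 2: (5, 2, -7) -> (-(-7), -(5), -(2)) = (7, -5, -2)
Step 3: (7, -5, -2) -> (-(-2), -(7), -(-5)) = (2, -7, 5)

Answer: 2 -7 5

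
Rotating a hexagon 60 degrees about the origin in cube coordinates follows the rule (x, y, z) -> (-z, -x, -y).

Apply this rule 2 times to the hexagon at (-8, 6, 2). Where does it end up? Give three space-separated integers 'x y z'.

Answer: 6 2 -8

Derivation:
Start: (-8, 6, 2)
Step 1: (-8, 6, 2) -> (-(2), -(-8), -(6)) = (-2, 8, -6)
Step 2: (-2, 8, -6) -> (-(-6), -(-2), -(8)) = (6, 2, -8)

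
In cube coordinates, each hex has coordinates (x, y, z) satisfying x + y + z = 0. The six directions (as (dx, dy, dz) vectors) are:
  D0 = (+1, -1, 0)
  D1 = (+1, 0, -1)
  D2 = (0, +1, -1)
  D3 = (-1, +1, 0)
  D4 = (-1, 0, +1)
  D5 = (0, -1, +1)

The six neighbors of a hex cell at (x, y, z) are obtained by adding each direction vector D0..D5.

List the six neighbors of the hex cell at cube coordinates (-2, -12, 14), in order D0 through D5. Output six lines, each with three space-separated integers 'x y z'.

Center: (-2, -12, 14). Add each direction:
  D0: (-2, -12, 14) + (1, -1, 0) = (-1, -13, 14)
  D1: (-2, -12, 14) + (1, 0, -1) = (-1, -12, 13)
  D2: (-2, -12, 14) + (0, 1, -1) = (-2, -11, 13)
  D3: (-2, -12, 14) + (-1, 1, 0) = (-3, -11, 14)
  D4: (-2, -12, 14) + (-1, 0, 1) = (-3, -12, 15)
  D5: (-2, -12, 14) + (0, -1, 1) = (-2, -13, 15)

Answer: -1 -13 14
-1 -12 13
-2 -11 13
-3 -11 14
-3 -12 15
-2 -13 15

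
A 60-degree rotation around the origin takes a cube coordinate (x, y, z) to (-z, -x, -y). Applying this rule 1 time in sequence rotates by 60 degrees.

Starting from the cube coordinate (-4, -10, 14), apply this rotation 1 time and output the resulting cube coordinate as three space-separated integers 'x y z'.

Answer: -14 4 10

Derivation:
Start: (-4, -10, 14)
Step 1: (-4, -10, 14) -> (-(14), -(-4), -(-10)) = (-14, 4, 10)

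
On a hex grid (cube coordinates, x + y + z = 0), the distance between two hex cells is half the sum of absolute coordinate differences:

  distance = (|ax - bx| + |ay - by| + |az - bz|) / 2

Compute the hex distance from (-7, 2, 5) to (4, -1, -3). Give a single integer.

Answer: 11

Derivation:
|ax - bx| = |-7 - 4| = 11
|ay - by| = |2 - (-1)| = 3
|az - bz| = |5 - (-3)| = 8
distance = (11 + 3 + 8) / 2 = 22 / 2 = 11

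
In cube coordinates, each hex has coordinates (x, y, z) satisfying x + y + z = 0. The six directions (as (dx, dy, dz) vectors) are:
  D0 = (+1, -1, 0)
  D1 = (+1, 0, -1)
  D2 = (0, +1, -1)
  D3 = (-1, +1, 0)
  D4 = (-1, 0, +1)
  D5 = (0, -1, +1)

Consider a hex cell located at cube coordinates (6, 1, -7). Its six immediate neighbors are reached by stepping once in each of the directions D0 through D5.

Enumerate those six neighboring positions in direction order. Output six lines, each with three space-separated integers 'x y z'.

Answer: 7 0 -7
7 1 -8
6 2 -8
5 2 -7
5 1 -6
6 0 -6

Derivation:
Center: (6, 1, -7). Add each direction:
  D0: (6, 1, -7) + (1, -1, 0) = (7, 0, -7)
  D1: (6, 1, -7) + (1, 0, -1) = (7, 1, -8)
  D2: (6, 1, -7) + (0, 1, -1) = (6, 2, -8)
  D3: (6, 1, -7) + (-1, 1, 0) = (5, 2, -7)
  D4: (6, 1, -7) + (-1, 0, 1) = (5, 1, -6)
  D5: (6, 1, -7) + (0, -1, 1) = (6, 0, -6)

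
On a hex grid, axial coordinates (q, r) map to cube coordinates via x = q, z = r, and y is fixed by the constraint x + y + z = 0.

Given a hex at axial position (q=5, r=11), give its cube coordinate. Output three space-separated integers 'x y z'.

x = q = 5
z = r = 11
y = -x - z = -(5) - (11) = -16

Answer: 5 -16 11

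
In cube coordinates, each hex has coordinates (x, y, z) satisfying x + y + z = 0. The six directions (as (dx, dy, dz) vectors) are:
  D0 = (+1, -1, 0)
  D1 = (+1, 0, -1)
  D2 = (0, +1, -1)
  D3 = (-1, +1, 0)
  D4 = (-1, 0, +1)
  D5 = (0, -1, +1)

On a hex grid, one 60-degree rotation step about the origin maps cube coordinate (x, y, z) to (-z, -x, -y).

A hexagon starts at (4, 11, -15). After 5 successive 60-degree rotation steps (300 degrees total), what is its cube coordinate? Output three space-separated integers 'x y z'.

Start: (4, 11, -15)
Step 1: (4, 11, -15) -> (-(-15), -(4), -(11)) = (15, -4, -11)
Step 2: (15, -4, -11) -> (-(-11), -(15), -(-4)) = (11, -15, 4)
Step 3: (11, -15, 4) -> (-(4), -(11), -(-15)) = (-4, -11, 15)
Step 4: (-4, -11, 15) -> (-(15), -(-4), -(-11)) = (-15, 4, 11)
Step 5: (-15, 4, 11) -> (-(11), -(-15), -(4)) = (-11, 15, -4)

Answer: -11 15 -4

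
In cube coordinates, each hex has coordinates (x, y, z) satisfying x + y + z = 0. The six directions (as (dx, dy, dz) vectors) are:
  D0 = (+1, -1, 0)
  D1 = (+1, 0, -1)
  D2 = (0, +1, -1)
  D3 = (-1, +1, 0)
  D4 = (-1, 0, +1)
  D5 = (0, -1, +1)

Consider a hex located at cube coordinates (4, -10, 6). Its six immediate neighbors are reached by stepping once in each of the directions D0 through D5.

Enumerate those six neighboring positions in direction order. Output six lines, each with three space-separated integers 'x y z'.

Center: (4, -10, 6). Add each direction:
  D0: (4, -10, 6) + (1, -1, 0) = (5, -11, 6)
  D1: (4, -10, 6) + (1, 0, -1) = (5, -10, 5)
  D2: (4, -10, 6) + (0, 1, -1) = (4, -9, 5)
  D3: (4, -10, 6) + (-1, 1, 0) = (3, -9, 6)
  D4: (4, -10, 6) + (-1, 0, 1) = (3, -10, 7)
  D5: (4, -10, 6) + (0, -1, 1) = (4, -11, 7)

Answer: 5 -11 6
5 -10 5
4 -9 5
3 -9 6
3 -10 7
4 -11 7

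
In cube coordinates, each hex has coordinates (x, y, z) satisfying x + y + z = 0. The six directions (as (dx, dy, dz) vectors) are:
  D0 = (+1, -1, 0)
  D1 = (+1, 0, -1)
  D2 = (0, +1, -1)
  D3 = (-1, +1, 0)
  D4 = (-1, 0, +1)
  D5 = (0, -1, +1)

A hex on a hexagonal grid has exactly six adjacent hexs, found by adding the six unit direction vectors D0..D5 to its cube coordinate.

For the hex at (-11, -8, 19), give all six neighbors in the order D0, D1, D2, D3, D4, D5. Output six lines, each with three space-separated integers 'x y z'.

Answer: -10 -9 19
-10 -8 18
-11 -7 18
-12 -7 19
-12 -8 20
-11 -9 20

Derivation:
Center: (-11, -8, 19). Add each direction:
  D0: (-11, -8, 19) + (1, -1, 0) = (-10, -9, 19)
  D1: (-11, -8, 19) + (1, 0, -1) = (-10, -8, 18)
  D2: (-11, -8, 19) + (0, 1, -1) = (-11, -7, 18)
  D3: (-11, -8, 19) + (-1, 1, 0) = (-12, -7, 19)
  D4: (-11, -8, 19) + (-1, 0, 1) = (-12, -8, 20)
  D5: (-11, -8, 19) + (0, -1, 1) = (-11, -9, 20)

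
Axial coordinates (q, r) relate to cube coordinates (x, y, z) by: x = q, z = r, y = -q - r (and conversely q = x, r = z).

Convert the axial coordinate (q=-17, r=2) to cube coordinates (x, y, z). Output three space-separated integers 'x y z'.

x = q = -17
z = r = 2
y = -x - z = -(-17) - (2) = 15

Answer: -17 15 2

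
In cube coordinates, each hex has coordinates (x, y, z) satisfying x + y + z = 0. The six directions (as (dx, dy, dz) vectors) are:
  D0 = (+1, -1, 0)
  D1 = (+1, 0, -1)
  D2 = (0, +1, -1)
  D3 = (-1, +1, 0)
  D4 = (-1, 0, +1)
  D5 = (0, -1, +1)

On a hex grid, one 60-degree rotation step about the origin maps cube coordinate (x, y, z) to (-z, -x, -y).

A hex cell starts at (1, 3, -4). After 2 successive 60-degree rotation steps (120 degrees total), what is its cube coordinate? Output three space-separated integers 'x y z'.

Start: (1, 3, -4)
Step 1: (1, 3, -4) -> (-(-4), -(1), -(3)) = (4, -1, -3)
Step 2: (4, -1, -3) -> (-(-3), -(4), -(-1)) = (3, -4, 1)

Answer: 3 -4 1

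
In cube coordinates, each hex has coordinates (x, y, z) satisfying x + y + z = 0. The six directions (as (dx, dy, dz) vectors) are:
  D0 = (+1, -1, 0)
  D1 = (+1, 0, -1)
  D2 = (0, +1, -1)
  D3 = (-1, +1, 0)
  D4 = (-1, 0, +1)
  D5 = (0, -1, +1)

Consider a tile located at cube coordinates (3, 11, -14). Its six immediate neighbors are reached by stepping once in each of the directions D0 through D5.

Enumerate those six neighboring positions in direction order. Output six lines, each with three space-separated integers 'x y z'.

Center: (3, 11, -14). Add each direction:
  D0: (3, 11, -14) + (1, -1, 0) = (4, 10, -14)
  D1: (3, 11, -14) + (1, 0, -1) = (4, 11, -15)
  D2: (3, 11, -14) + (0, 1, -1) = (3, 12, -15)
  D3: (3, 11, -14) + (-1, 1, 0) = (2, 12, -14)
  D4: (3, 11, -14) + (-1, 0, 1) = (2, 11, -13)
  D5: (3, 11, -14) + (0, -1, 1) = (3, 10, -13)

Answer: 4 10 -14
4 11 -15
3 12 -15
2 12 -14
2 11 -13
3 10 -13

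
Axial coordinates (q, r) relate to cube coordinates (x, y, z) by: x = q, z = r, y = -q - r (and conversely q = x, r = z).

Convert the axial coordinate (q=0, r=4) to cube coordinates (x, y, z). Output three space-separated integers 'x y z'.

x = q = 0
z = r = 4
y = -x - z = -(0) - (4) = -4

Answer: 0 -4 4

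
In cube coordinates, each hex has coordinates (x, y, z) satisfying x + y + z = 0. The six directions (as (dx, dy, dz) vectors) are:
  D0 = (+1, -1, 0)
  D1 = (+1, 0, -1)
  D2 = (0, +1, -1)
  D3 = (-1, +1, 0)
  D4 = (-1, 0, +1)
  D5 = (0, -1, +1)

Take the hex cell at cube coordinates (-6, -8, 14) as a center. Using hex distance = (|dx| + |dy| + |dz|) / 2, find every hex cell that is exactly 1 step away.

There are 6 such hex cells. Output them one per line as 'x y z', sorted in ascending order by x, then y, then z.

Answer: -7 -8 15
-7 -7 14
-6 -9 15
-6 -7 13
-5 -9 14
-5 -8 13

Derivation:
Walk ring at distance 1 from (-6, -8, 14):
Start at center + D4*1 = (-7, -8, 15)
  hex 0: (-7, -8, 15)
  hex 1: (-6, -9, 15)
  hex 2: (-5, -9, 14)
  hex 3: (-5, -8, 13)
  hex 4: (-6, -7, 13)
  hex 5: (-7, -7, 14)
Sorted: 6 hexes.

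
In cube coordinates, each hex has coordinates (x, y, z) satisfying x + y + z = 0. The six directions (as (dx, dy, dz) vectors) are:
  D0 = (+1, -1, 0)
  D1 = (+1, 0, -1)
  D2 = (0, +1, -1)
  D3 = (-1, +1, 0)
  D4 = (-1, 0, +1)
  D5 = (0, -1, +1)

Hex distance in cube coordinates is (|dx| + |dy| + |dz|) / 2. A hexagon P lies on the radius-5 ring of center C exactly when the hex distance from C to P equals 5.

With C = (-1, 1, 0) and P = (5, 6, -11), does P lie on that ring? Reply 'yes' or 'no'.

Answer: no

Derivation:
|px - cx| = |5 - (-1)| = 6
|py - cy| = |6 - 1| = 5
|pz - cz| = |-11 - 0| = 11
distance = (6+5+11)/2 = 22/2 = 11
radius = 5; distance != radius -> no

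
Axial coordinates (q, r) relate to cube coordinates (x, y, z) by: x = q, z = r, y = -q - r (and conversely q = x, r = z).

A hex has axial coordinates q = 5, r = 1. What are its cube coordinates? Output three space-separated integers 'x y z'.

x = q = 5
z = r = 1
y = -x - z = -(5) - (1) = -6

Answer: 5 -6 1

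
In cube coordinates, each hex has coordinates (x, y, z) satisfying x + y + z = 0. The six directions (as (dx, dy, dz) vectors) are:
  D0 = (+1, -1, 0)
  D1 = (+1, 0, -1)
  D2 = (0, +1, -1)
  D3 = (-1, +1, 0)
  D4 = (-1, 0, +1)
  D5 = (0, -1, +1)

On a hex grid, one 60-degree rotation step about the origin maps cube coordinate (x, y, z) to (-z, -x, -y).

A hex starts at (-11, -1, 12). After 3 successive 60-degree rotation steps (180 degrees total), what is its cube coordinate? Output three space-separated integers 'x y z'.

Start: (-11, -1, 12)
Step 1: (-11, -1, 12) -> (-(12), -(-11), -(-1)) = (-12, 11, 1)
Step 2: (-12, 11, 1) -> (-(1), -(-12), -(11)) = (-1, 12, -11)
Step 3: (-1, 12, -11) -> (-(-11), -(-1), -(12)) = (11, 1, -12)

Answer: 11 1 -12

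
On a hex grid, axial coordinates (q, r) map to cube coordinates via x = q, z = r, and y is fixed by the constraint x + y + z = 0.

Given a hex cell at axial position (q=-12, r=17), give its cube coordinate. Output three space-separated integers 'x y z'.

Answer: -12 -5 17

Derivation:
x = q = -12
z = r = 17
y = -x - z = -(-12) - (17) = -5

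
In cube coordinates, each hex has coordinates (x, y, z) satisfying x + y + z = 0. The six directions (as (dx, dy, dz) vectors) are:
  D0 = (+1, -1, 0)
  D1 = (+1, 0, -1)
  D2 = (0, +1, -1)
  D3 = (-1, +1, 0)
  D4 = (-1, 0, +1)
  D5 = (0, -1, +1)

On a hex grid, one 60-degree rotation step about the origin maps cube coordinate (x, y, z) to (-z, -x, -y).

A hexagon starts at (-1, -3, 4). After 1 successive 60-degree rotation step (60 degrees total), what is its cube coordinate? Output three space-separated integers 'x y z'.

Start: (-1, -3, 4)
Step 1: (-1, -3, 4) -> (-(4), -(-1), -(-3)) = (-4, 1, 3)

Answer: -4 1 3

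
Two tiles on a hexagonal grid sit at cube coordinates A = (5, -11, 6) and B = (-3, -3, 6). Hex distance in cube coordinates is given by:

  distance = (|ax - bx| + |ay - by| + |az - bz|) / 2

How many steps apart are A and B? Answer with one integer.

|ax - bx| = |5 - (-3)| = 8
|ay - by| = |-11 - (-3)| = 8
|az - bz| = |6 - 6| = 0
distance = (8 + 8 + 0) / 2 = 16 / 2 = 8

Answer: 8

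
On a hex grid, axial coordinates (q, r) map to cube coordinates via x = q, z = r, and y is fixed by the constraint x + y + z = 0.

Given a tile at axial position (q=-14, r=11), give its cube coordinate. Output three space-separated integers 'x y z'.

x = q = -14
z = r = 11
y = -x - z = -(-14) - (11) = 3

Answer: -14 3 11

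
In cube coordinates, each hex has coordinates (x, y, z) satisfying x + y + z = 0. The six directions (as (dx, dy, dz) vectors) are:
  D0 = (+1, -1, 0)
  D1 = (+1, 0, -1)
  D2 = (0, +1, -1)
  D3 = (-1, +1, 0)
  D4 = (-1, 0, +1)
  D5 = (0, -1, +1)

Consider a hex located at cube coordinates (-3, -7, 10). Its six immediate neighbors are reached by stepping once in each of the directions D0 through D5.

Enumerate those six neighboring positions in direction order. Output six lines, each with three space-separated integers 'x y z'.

Answer: -2 -8 10
-2 -7 9
-3 -6 9
-4 -6 10
-4 -7 11
-3 -8 11

Derivation:
Center: (-3, -7, 10). Add each direction:
  D0: (-3, -7, 10) + (1, -1, 0) = (-2, -8, 10)
  D1: (-3, -7, 10) + (1, 0, -1) = (-2, -7, 9)
  D2: (-3, -7, 10) + (0, 1, -1) = (-3, -6, 9)
  D3: (-3, -7, 10) + (-1, 1, 0) = (-4, -6, 10)
  D4: (-3, -7, 10) + (-1, 0, 1) = (-4, -7, 11)
  D5: (-3, -7, 10) + (0, -1, 1) = (-3, -8, 11)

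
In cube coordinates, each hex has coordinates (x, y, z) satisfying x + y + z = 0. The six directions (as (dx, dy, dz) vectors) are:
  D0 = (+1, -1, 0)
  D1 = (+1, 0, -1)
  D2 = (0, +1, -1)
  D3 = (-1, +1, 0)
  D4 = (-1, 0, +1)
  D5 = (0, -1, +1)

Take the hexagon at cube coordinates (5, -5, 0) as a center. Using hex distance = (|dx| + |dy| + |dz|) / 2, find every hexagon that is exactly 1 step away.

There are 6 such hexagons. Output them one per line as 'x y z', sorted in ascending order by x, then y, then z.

Walk ring at distance 1 from (5, -5, 0):
Start at center + D4*1 = (4, -5, 1)
  hex 0: (4, -5, 1)
  hex 1: (5, -6, 1)
  hex 2: (6, -6, 0)
  hex 3: (6, -5, -1)
  hex 4: (5, -4, -1)
  hex 5: (4, -4, 0)
Sorted: 6 hexes.

Answer: 4 -5 1
4 -4 0
5 -6 1
5 -4 -1
6 -6 0
6 -5 -1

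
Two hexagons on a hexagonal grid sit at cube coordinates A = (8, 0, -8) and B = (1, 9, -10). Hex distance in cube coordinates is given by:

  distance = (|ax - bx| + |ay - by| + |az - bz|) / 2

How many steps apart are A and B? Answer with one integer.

|ax - bx| = |8 - 1| = 7
|ay - by| = |0 - 9| = 9
|az - bz| = |-8 - (-10)| = 2
distance = (7 + 9 + 2) / 2 = 18 / 2 = 9

Answer: 9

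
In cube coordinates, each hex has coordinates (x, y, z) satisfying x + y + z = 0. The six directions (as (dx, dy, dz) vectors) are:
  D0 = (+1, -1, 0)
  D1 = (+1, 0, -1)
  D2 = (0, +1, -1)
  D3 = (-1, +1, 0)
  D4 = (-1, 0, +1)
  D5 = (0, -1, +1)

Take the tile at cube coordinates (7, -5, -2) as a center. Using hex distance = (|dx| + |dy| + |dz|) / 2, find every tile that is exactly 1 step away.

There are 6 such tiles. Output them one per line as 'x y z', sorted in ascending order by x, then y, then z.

Walk ring at distance 1 from (7, -5, -2):
Start at center + D4*1 = (6, -5, -1)
  hex 0: (6, -5, -1)
  hex 1: (7, -6, -1)
  hex 2: (8, -6, -2)
  hex 3: (8, -5, -3)
  hex 4: (7, -4, -3)
  hex 5: (6, -4, -2)
Sorted: 6 hexes.

Answer: 6 -5 -1
6 -4 -2
7 -6 -1
7 -4 -3
8 -6 -2
8 -5 -3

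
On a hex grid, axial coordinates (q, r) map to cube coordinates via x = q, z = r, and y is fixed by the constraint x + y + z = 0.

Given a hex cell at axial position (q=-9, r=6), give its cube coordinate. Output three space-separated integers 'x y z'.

x = q = -9
z = r = 6
y = -x - z = -(-9) - (6) = 3

Answer: -9 3 6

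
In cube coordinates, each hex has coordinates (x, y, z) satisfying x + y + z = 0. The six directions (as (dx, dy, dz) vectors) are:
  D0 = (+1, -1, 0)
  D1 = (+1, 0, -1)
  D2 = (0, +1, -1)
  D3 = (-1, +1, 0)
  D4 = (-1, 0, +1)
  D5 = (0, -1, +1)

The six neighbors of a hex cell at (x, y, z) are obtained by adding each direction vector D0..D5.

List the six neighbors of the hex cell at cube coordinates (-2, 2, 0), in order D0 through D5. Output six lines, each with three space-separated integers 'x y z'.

Answer: -1 1 0
-1 2 -1
-2 3 -1
-3 3 0
-3 2 1
-2 1 1

Derivation:
Center: (-2, 2, 0). Add each direction:
  D0: (-2, 2, 0) + (1, -1, 0) = (-1, 1, 0)
  D1: (-2, 2, 0) + (1, 0, -1) = (-1, 2, -1)
  D2: (-2, 2, 0) + (0, 1, -1) = (-2, 3, -1)
  D3: (-2, 2, 0) + (-1, 1, 0) = (-3, 3, 0)
  D4: (-2, 2, 0) + (-1, 0, 1) = (-3, 2, 1)
  D5: (-2, 2, 0) + (0, -1, 1) = (-2, 1, 1)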